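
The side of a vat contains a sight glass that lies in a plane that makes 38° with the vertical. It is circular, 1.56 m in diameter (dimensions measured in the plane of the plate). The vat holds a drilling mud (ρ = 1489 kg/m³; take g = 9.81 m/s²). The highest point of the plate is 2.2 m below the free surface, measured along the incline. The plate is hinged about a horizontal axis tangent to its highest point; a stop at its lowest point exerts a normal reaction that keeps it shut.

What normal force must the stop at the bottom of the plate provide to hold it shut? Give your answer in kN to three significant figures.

γ = ρg = 1489 × 9.81 / 1000 = 14.60709 kN/m³.
The plate makes 38° with the vertical, i.e. θ = 90° − 38° = 52° to the horizontal. Measuring y along the incline from the free-surface line, vertical depth h = y·sinθ with sinθ = 0.788011.
The centroid is at the centre, 0.78 m below the top of the plate, so y_c = 2.2 + 0.78 = 2.98 m and h_c = 2.98 × 0.788011 = 2.34827 m.
A = π(0.78)² = 1.91134 m².
Resultant F = γ·h_c·A = 14.60709 × 2.34827 × 1.91134 = 65.5616 kN.
I_c = πr⁴/4 = π × 0.78⁴/4 = 0.290716 m⁴.
Centre of pressure: y_p = y_c + I_c/(y_c·A) = 2.98 + 0.290716/(2.98 × 1.91134) = 2.98 + 0.0510405 = 3.03104 m along the plane.
The resultant acts 0.78 + 0.0510405 = 0.831041 m (along the plate) below the hinge at the top edge, so the moment about the hinge is M = F × 0.831041 = 65.5616 × 0.831041 = 54.4844 kN·m.
A normal force at the bottom, 1.56 m from the hinge, must supply this moment: P = 54.4844/1.56 = 34.9259 kN.

P ≈ 34.9 kN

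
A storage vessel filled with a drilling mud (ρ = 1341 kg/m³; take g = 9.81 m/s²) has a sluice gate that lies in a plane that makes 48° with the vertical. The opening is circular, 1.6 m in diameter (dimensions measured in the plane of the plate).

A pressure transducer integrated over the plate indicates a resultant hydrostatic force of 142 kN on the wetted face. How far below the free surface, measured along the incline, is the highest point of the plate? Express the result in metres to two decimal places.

γ = ρg = 1341 × 9.81 / 1000 = 13.15521 kN/m³.
A = π(0.8)² = 2.01062 m².
From F = γ·h_c·A, the centroid depth is h_c = 142/(13.15521 × 2.01062) = 5.36859 m.
The plate makes 48° with the vertical, i.e. θ = 90° − 48° = 42° to the horizontal. Measuring y along the incline from the free-surface line, vertical depth h = y·sinθ with sinθ = 0.669131.
Along the incline, y_c = h_c/sinθ = 5.36859/0.669131 = 8.02323 m.
The centroid is at the centre, 0.8 m below the top of the plate, so the highest point sits at y_top = 8.02323 − 0.8 = 7.22323 m along the incline.

y_top ≈ 7.22 m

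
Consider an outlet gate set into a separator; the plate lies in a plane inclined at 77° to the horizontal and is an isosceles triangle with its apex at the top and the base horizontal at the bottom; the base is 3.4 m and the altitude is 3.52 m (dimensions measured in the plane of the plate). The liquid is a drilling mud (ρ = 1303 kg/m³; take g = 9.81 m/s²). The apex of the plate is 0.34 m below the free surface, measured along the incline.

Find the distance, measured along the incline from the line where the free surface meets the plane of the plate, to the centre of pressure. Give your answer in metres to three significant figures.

y_p = 2.94 m

γ = ρg = 1303 × 9.81 / 1000 = 12.78243 kN/m³.
Let θ = 77° be the plate's angle to the horizontal; measure y along the incline from where the plane meets the free surface. Vertical depth h = y·sinθ with sinθ = 0.974370.
With the apex up, the centroid sits 2h/3 = 2 × 3.52/3 = 2.34667 m below the apex, so y_c = 0.34 + 2.34667 = 2.68667 m and h_c = 2.68667 × 0.974370 = 2.61781 m.
A = ½ × 3.4 × 3.52 = 5.984 m².
Resultant F = γ·h_c·A = 12.78243 × 2.61781 × 5.984 = 200.236 kN.
I_c = b·h³/36 = 3.4 × 3.52³/36 = 4.11912 m⁴.
Centre of pressure: y_p = y_c + I_c/(y_c·A) = 2.68667 + 4.11912/(2.68667 × 5.984) = 2.68667 + 0.256211 = 2.94288 m along the plane.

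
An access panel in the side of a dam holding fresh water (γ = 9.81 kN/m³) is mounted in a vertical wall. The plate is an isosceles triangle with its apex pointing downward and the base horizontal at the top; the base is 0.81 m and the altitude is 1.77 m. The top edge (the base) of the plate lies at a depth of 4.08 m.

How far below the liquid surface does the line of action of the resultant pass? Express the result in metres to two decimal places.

γ = 9.81 kN/m³.
With the apex down, the centroid sits h/3 = 1.77/3 = 0.59 m below the base (the top edge), so the centroid depth is h_c = 4.08 + 0.59 = 4.67 m.
A = ½ × 0.81 × 1.77 = 0.71685 m².
Resultant F = γ·h_c·A = 9.81 × 4.67 × 0.71685 = 32.8408 kN.
I_c = b·h³/36 = 0.81 × 1.77³/36 = 0.124768 m⁴.
Centre of pressure: y_p = y_c + I_c/(y_c·A) = 4.67 + 0.124768/(4.67 × 0.71685) = 4.67 + 0.0372699 = 4.70727 m along the plane.

h_p = 4.71 m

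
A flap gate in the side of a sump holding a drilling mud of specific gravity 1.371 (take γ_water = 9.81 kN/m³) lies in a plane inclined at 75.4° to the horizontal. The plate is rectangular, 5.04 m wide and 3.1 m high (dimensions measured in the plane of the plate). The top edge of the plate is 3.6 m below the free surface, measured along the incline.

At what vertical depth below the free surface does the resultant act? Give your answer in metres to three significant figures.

h_p = 5.13 m

γ = 1.371 × 9.81 = 13.44951 kN/m³.
Let θ = 75.4° be the plate's angle to the horizontal; measure y along the incline from where the plane meets the free surface. Vertical depth h = y·sinθ with sinθ = 0.967709.
The centroid lies 3.1/2 = 1.55 m below the top edge, so y_c = 3.6 + 1.55 = 5.15 m and h_c = 5.15 × 0.967709 = 4.9837 m.
A = 5.04 × 3.1 = 15.624 m².
Resultant F = γ·h_c·A = 13.44951 × 4.9837 × 15.624 = 1047.25 kN.
I_c = b·h³/12 = 5.04 × 3.1³/12 = 12.5122 m⁴.
Centre of pressure: y_p = y_c + I_c/(y_c·A) = 5.15 + 12.5122/(5.15 × 15.624) = 5.15 + 0.155501 = 5.3055 m along the plane.
Vertically, h_p = y_p·sinθ = 5.3055 × 0.967709 = 5.13418 m.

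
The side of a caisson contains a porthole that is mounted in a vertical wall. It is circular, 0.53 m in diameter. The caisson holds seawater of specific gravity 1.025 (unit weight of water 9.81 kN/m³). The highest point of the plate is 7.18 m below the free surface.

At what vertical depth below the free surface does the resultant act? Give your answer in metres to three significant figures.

γ = 1.025 × 9.81 = 10.05525 kN/m³.
The centroid is at the centre, 0.265 m below the top of the plate, so the centroid depth is h_c = 7.18 + 0.265 = 7.445 m.
A = π(0.265)² = 0.220618 m².
Resultant F = γ·h_c·A = 10.05525 × 7.445 × 0.220618 = 16.5158 kN.
I_c = πr⁴/4 = π × 0.265⁴/4 = 0.00387323 m⁴.
Centre of pressure: y_p = y_c + I_c/(y_c·A) = 7.445 + 0.00387323/(7.445 × 0.220618) = 7.445 + 0.00235813 = 7.44736 m along the plane.

h_p = 7.45 m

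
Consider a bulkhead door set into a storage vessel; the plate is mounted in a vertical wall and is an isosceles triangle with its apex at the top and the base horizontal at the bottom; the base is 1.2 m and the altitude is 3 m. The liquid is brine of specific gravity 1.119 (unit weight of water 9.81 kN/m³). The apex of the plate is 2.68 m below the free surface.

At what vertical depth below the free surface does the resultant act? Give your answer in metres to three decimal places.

h_p = 4.787 m

γ = 1.119 × 9.81 = 10.97739 kN/m³.
With the apex up, the centroid sits 2h/3 = 2 × 3/3 = 2 m below the apex, so the centroid depth is h_c = 2.68 + 2 = 4.68 m.
A = ½ × 1.2 × 3 = 1.8 m².
Resultant F = γ·h_c·A = 10.97739 × 4.68 × 1.8 = 92.4735 kN.
I_c = b·h³/36 = 1.2 × 3³/36 = 0.9 m⁴.
Centre of pressure: y_p = y_c + I_c/(y_c·A) = 4.68 + 0.9/(4.68 × 1.8) = 4.68 + 0.106838 = 4.78684 m along the plane.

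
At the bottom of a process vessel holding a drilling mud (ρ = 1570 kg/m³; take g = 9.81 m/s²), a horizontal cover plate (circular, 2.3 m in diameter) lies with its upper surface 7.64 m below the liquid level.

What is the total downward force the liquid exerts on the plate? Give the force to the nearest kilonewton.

F ≈ 489 kN

γ = ρg = 1570 × 9.81 / 1000 = 15.4017 kN/m³.
The plate is horizontal, so pressure is uniform at p = γ·h = 15.4017 × 7.64 = 117.669 kN/m².
A = π(1.15)² = 4.15476 m².
F = p·A = 117.669 × 4.15476 = 488.886 kN.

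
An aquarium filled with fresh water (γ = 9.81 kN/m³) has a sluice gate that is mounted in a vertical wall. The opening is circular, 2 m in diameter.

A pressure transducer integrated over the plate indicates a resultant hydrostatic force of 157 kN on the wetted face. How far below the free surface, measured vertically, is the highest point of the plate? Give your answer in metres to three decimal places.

γ = 9.81 kN/m³.
A = π(1)² = 3.14159 m².
From F = γ·h_c·A, the centroid depth is h_c = 157/(9.81 × 3.14159) = 5.09426 m.
The centroid is at the centre, 1 m below the top of the plate, so the highest point sits at h_top = 5.09426 − 1 = 4.09426 m below the surface.

d_top ≈ 4.094 m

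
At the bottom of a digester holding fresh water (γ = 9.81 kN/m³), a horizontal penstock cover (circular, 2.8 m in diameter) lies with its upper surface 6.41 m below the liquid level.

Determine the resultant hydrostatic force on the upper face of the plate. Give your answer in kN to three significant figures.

γ = 9.81 kN/m³.
The plate is horizontal, so pressure is uniform at p = γ·h = 9.81 × 6.41 = 62.8821 kN/m².
A = π(1.4)² = 6.15752 m².
F = p·A = 62.8821 × 6.15752 = 387.198 kN.

F ≈ 387 kN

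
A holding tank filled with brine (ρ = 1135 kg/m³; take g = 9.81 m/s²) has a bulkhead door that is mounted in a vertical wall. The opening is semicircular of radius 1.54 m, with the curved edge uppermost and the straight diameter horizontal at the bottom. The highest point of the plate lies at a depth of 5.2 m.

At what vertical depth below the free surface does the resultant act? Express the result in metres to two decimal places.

γ = ρg = 1135 × 9.81 / 1000 = 11.13435 kN/m³.
The centroid lies 4r/(3π) = 0.653596 m above the diameter, so r − 4r/(3π) = 1.54 − 0.653596 = 0.886404 m below the topmost point, so the centroid depth is h_c = 5.2 + 0.886404 = 6.0864 m.
A = πr²/2 = π × 1.54²/2 = 3.7253 m².
Resultant F = γ·h_c·A = 11.13435 × 6.0864 × 3.7253 = 252.457 kN.
I_c = (π/8 − 8/(9π))·r⁴ = 0.109757 × 1.54⁴ = 0.617327 m⁴.
Centre of pressure: y_p = y_c + I_c/(y_c·A) = 6.0864 + 0.617327/(6.0864 × 3.7253) = 6.0864 + 0.0272266 = 6.11363 m along the plane.

h_p = 6.11 m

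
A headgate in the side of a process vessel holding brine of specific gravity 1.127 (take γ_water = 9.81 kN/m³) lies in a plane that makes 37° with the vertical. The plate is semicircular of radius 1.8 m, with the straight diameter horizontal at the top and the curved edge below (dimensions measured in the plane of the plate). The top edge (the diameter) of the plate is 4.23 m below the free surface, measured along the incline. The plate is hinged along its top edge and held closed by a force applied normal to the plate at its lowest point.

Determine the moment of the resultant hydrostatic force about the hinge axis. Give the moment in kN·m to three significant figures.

γ = 1.127 × 9.81 = 11.05587 kN/m³.
The plate makes 37° with the vertical, i.e. θ = 90° − 37° = 53° to the horizontal. Measuring y along the incline from the free-surface line, vertical depth h = y·sinθ with sinθ = 0.798636.
The centroid of a semicircle lies 4r/(3π) = 0.763944 m from the diameter, here below the top edge, so y_c = 4.23 + 0.763944 = 4.99394 m and h_c = 4.99394 × 0.798636 = 3.98834 m.
A = πr²/2 = π × 1.8²/2 = 5.08938 m².
Resultant F = γ·h_c·A = 11.05587 × 3.98834 × 5.08938 = 224.414 kN.
I_c = (π/8 − 8/(9π))·r⁴ = 0.109757 × 1.8⁴ = 1.15219 m⁴.
Centre of pressure: y_p = y_c + I_c/(y_c·A) = 4.99394 + 1.15219/(4.99394 × 5.08938) = 4.99394 + 0.0453332 = 5.03927 m along the plane.
The resultant acts 0.763944 + 0.0453332 = 0.809277 m (along the plate) below the hinge at the top edge, so the moment about the hinge is M = F × 0.809277 = 224.414 × 0.809277 = 181.613 kN·m.

M ≈ 182 kN·m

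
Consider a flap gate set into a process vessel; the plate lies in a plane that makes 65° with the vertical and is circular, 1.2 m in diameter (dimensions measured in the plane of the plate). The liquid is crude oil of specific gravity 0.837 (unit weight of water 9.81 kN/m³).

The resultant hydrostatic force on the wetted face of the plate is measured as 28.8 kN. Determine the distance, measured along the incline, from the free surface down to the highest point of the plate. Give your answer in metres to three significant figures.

y_top ≈ 6.74 m

γ = 0.837 × 9.81 = 8.21097 kN/m³.
A = π(0.6)² = 1.13097 m².
From F = γ·h_c·A, the centroid depth is h_c = 28.8/(8.21097 × 1.13097) = 3.10132 m.
The plate makes 65° with the vertical, i.e. θ = 90° − 65° = 25° to the horizontal. Measuring y along the incline from the free-surface line, vertical depth h = y·sinθ with sinθ = 0.422618.
Along the incline, y_c = h_c/sinθ = 3.10132/0.422618 = 7.33835 m.
The centroid is at the centre, 0.6 m below the top of the plate, so the highest point sits at y_top = 7.33835 − 0.6 = 6.73835 m along the incline.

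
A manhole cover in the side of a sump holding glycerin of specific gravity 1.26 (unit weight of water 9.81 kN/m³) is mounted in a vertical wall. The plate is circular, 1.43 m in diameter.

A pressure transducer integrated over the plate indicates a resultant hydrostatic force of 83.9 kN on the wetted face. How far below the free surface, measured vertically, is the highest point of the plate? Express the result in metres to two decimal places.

d_top ≈ 3.51 m

γ = 1.26 × 9.81 = 12.3606 kN/m³.
A = π(0.715)² = 1.60606 m².
From F = γ·h_c·A, the centroid depth is h_c = 83.9/(12.3606 × 1.60606) = 4.2263 m.
The centroid is at the centre, 0.715 m below the top of the plate, so the highest point sits at h_top = 4.2263 − 0.715 = 3.5113 m below the surface.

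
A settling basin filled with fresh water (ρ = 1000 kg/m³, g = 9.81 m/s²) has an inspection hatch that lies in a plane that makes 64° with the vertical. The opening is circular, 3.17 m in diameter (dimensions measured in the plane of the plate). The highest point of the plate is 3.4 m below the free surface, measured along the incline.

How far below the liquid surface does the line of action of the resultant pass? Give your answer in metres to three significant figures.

γ = ρg = 1000 × 9.81 = 9810 N/m³ = 9.81 kN/m³.
The plate makes 64° with the vertical, i.e. θ = 90° − 64° = 26° to the horizontal. Measuring y along the incline from the free-surface line, vertical depth h = y·sinθ with sinθ = 0.438371.
The centroid is at the centre, 1.585 m below the top of the plate, so y_c = 3.4 + 1.585 = 4.985 m and h_c = 4.985 × 0.438371 = 2.18528 m.
A = π(1.585)² = 7.89239 m².
Resultant F = γ·h_c·A = 9.81 × 2.18528 × 7.89239 = 169.194 kN.
I_c = πr⁴/4 = π × 1.585⁴/4 = 4.95686 m⁴.
Centre of pressure: y_p = y_c + I_c/(y_c·A) = 4.985 + 4.95686/(4.985 × 7.89239) = 4.985 + 0.125989 = 5.11099 m along the plane.
Vertically, h_p = y_p·sinθ = 5.11099 × 0.438371 = 2.24051 m.

h_p = 2.24 m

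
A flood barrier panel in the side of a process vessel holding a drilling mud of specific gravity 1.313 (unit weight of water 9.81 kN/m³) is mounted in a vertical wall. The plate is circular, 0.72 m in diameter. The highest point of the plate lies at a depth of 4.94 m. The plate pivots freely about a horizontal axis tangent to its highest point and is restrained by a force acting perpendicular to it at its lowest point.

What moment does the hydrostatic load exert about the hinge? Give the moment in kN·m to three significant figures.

M ≈ 10.2 kN·m

γ = 1.313 × 9.81 = 12.88053 kN/m³.
The centroid is at the centre, 0.36 m below the top of the plate, so the centroid depth is h_c = 4.94 + 0.36 = 5.3 m.
A = π(0.36)² = 0.40715 m².
Resultant F = γ·h_c·A = 12.88053 × 5.3 × 0.40715 = 27.7948 kN.
I_c = πr⁴/4 = π × 0.36⁴/4 = 0.0131917 m⁴.
Centre of pressure: y_p = y_c + I_c/(y_c·A) = 5.3 + 0.0131917/(5.3 × 0.40715) = 5.3 + 0.00611323 = 5.30611 m along the plane.
The resultant acts 0.36 + 0.00611323 = 0.366113 m (along the plate) below the hinge at the top edge, so the moment about the hinge is M = F × 0.366113 = 27.7948 × 0.366113 = 10.176 kN·m.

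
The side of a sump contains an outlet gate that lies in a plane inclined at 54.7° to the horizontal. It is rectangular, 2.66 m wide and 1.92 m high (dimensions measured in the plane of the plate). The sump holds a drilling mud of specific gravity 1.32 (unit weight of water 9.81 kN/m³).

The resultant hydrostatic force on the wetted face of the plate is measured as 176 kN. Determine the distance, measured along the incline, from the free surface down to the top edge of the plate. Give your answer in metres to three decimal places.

y_top ≈ 2.301 m

γ = 1.32 × 9.81 = 12.9492 kN/m³.
A = 2.66 × 1.92 = 5.1072 m².
From F = γ·h_c·A, the centroid depth is h_c = 176/(12.9492 × 5.1072) = 2.66126 m.
Let θ = 54.7° be the plate's angle to the horizontal; measure y along the incline from where the plane meets the free surface. Vertical depth h = y·sinθ with sinθ = 0.816138.
Along the incline, y_c = h_c/sinθ = 2.66126/0.816138 = 3.2608 m.
The centroid lies 1.92/2 = 0.96 m below the top edge, so the top edge sits at y_top = 3.2608 − 0.96 = 2.3008 m along the incline.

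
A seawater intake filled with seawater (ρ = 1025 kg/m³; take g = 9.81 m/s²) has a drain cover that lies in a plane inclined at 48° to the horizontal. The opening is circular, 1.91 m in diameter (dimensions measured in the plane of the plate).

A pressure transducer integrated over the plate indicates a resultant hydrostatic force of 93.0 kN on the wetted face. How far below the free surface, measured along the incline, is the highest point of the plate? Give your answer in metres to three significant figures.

y_top ≈ 3.39 m

γ = ρg = 1025 × 9.81 / 1000 = 10.05525 kN/m³.
A = π(0.955)² = 2.86521 m².
From F = γ·h_c·A, the centroid depth is h_c = 93.0/(10.05525 × 2.86521) = 3.228 m.
Let θ = 48° be the plate's angle to the horizontal; measure y along the incline from where the plane meets the free surface. Vertical depth h = y·sinθ with sinθ = 0.743145.
Along the incline, y_c = h_c/sinθ = 3.228/0.743145 = 4.3437 m.
The centroid is at the centre, 0.955 m below the top of the plate, so the highest point sits at y_top = 4.3437 − 0.955 = 3.3887 m along the incline.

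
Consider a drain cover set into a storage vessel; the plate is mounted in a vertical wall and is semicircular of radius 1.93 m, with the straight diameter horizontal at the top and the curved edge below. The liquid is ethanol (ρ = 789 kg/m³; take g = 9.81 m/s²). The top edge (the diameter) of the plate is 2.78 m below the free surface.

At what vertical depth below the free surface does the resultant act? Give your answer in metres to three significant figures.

h_p = 3.67 m

γ = ρg = 789 × 9.81 / 1000 = 7.74009 kN/m³.
The centroid of a semicircle lies 4r/(3π) = 0.819117 m from the diameter, here below the top edge, so the centroid depth is h_c = 2.78 + 0.819117 = 3.59912 m.
A = πr²/2 = π × 1.93²/2 = 5.85106 m².
Resultant F = γ·h_c·A = 7.74009 × 3.59912 × 5.85106 = 162.996 kN.
I_c = (π/8 − 8/(9π))·r⁴ = 0.109757 × 1.93⁴ = 1.52287 m⁴.
Centre of pressure: y_p = y_c + I_c/(y_c·A) = 3.59912 + 1.52287/(3.59912 × 5.85106) = 3.59912 + 0.0723156 = 3.67144 m along the plane.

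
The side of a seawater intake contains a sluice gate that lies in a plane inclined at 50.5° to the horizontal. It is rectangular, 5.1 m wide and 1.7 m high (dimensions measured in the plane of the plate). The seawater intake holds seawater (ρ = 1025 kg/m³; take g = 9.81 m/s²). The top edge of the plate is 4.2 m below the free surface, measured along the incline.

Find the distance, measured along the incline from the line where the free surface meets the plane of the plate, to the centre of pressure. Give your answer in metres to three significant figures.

γ = ρg = 1025 × 9.81 / 1000 = 10.05525 kN/m³.
Let θ = 50.5° be the plate's angle to the horizontal; measure y along the incline from where the plane meets the free surface. Vertical depth h = y·sinθ with sinθ = 0.771625.
The centroid lies 1.7/2 = 0.85 m below the top edge, so y_c = 4.2 + 0.85 = 5.05 m and h_c = 5.05 × 0.771625 = 3.89671 m.
A = 5.1 × 1.7 = 8.67 m².
Resultant F = γ·h_c·A = 10.05525 × 3.89671 × 8.67 = 339.711 kN.
I_c = b·h³/12 = 5.1 × 1.7³/12 = 2.08802 m⁴.
Centre of pressure: y_p = y_c + I_c/(y_c·A) = 5.05 + 2.08802/(5.05 × 8.67) = 5.05 + 0.0476897 = 5.09769 m along the plane.

y_p = 5.10 m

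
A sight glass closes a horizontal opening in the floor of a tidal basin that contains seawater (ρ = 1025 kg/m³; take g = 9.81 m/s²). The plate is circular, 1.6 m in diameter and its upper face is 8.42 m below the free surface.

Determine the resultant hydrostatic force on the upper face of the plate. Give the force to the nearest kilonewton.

γ = ρg = 1025 × 9.81 / 1000 = 10.05525 kN/m³.
The plate is horizontal, so pressure is uniform at p = γ·h = 10.05525 × 8.42 = 84.6652 kN/m².
A = π(0.8)² = 2.01062 m².
F = p·A = 84.6652 × 2.01062 = 170.23 kN.

F ≈ 170 kN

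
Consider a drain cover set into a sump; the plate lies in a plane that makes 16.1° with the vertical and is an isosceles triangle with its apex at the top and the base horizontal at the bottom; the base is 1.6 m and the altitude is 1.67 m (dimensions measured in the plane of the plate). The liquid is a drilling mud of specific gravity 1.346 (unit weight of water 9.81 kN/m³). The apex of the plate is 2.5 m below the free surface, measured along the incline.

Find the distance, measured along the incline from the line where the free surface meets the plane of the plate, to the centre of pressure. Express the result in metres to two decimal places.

γ = 1.346 × 9.81 = 13.20426 kN/m³.
The plate makes 16.1° with the vertical, i.e. θ = 90° − 16.1° = 73.9° to the horizontal. Measuring y along the incline from the free-surface line, vertical depth h = y·sinθ with sinθ = 0.960779.
With the apex up, the centroid sits 2h/3 = 2 × 1.67/3 = 1.11333 m below the apex, so y_c = 2.5 + 1.11333 = 3.61333 m and h_c = 3.61333 × 0.960779 = 3.47161 m.
A = ½ × 1.6 × 1.67 = 1.336 m².
Resultant F = γ·h_c·A = 13.20426 × 3.47161 × 1.336 = 61.2423 kN.
I_c = b·h³/36 = 1.6 × 1.67³/36 = 0.206998 m⁴.
Centre of pressure: y_p = y_c + I_c/(y_c·A) = 3.61333 + 0.206998/(3.61333 × 1.336) = 3.61333 + 0.0428797 = 3.65621 m along the plane.

y_p = 3.66 m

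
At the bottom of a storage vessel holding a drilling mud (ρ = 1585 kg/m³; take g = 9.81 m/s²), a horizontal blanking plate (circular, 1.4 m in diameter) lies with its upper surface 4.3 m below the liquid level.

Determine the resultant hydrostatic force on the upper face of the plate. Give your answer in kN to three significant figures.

γ = ρg = 1585 × 9.81 / 1000 = 15.54885 kN/m³.
The plate is horizontal, so pressure is uniform at p = γ·h = 15.54885 × 4.3 = 66.8601 kN/m².
A = π(0.7)² = 1.53938 m².
F = p·A = 66.8601 × 1.53938 = 102.923 kN.

F ≈ 103 kN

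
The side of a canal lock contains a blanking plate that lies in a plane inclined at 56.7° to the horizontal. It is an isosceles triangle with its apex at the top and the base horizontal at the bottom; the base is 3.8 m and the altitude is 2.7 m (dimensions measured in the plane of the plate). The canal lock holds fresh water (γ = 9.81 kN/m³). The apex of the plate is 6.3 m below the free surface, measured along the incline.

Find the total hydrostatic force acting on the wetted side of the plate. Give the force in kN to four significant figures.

F ≈ 340.7 kN

γ = 9.81 kN/m³.
Let θ = 56.7° be the plate's angle to the horizontal; measure y along the incline from where the plane meets the free surface. Vertical depth h = y·sinθ with sinθ = 0.835807.
With the apex up, the centroid sits 2h/3 = 2 × 2.7/3 = 1.8 m below the apex, so y_c = 6.3 + 1.8 = 8.1 m and h_c = 8.1 × 0.835807 = 6.77004 m.
A = ½ × 3.8 × 2.7 = 5.13 m².
Resultant F = γ·h_c·A = 9.81 × 6.77004 × 5.13 = 340.704 kN.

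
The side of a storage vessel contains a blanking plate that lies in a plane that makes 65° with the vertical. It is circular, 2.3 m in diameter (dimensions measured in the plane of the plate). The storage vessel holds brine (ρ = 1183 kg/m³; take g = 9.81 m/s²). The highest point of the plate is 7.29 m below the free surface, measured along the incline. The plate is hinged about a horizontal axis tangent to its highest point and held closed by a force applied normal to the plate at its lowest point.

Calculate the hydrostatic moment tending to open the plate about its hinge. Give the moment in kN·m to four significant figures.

M ≈ 204.5 kN·m

γ = ρg = 1183 × 9.81 / 1000 = 11.60523 kN/m³.
The plate makes 65° with the vertical, i.e. θ = 90° − 65° = 25° to the horizontal. Measuring y along the incline from the free-surface line, vertical depth h = y·sinθ with sinθ = 0.422618.
The centroid is at the centre, 1.15 m below the top of the plate, so y_c = 7.29 + 1.15 = 8.44 m and h_c = 8.44 × 0.422618 = 3.5669 m.
A = π(1.15)² = 4.15476 m².
Resultant F = γ·h_c·A = 11.60523 × 3.5669 × 4.15476 = 171.985 kN.
I_c = πr⁴/4 = π × 1.15⁴/4 = 1.37367 m⁴.
Centre of pressure: y_p = y_c + I_c/(y_c·A) = 8.44 + 1.37367/(8.44 × 4.15476) = 8.44 + 0.0391736 = 8.47917 m along the plane.
The resultant acts 1.15 + 0.0391736 = 1.18917 m (along the plate) below the hinge at the top edge, so the moment about the hinge is M = F × 1.18917 = 171.985 × 1.18917 = 204.519 kN·m.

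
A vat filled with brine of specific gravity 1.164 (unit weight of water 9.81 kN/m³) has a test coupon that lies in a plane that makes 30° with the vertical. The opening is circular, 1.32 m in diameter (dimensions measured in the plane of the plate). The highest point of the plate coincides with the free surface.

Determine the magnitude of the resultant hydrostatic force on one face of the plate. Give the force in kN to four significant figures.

γ = 1.164 × 9.81 = 11.41884 kN/m³.
The plate makes 30° with the vertical, i.e. θ = 90° − 30° = 60° to the horizontal. Measuring y along the incline from the free-surface line, vertical depth h = y·sinθ with sinθ = 0.866025.
The centroid is at the centre, 0.66 m below the top of the plate, so y_c = 0.66 m and h_c = 0.66 × 0.866025 = 0.571577 m.
A = π(0.66)² = 1.36848 m².
Resultant F = γ·h_c·A = 11.41884 × 0.571577 × 1.36848 = 8.93172 kN.

F ≈ 8.932 kN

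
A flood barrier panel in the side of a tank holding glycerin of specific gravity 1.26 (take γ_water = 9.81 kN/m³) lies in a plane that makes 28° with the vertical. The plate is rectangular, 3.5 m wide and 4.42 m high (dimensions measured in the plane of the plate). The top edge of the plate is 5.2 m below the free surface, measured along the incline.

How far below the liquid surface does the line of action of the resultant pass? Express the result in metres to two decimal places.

γ = 1.26 × 9.81 = 12.3606 kN/m³.
The plate makes 28° with the vertical, i.e. θ = 90° − 28° = 62° to the horizontal. Measuring y along the incline from the free-surface line, vertical depth h = y·sinθ with sinθ = 0.882948.
The centroid lies 4.42/2 = 2.21 m below the top edge, so y_c = 5.2 + 2.21 = 7.41 m and h_c = 7.41 × 0.882948 = 6.54264 m.
A = 3.5 × 4.42 = 15.47 m².
Resultant F = γ·h_c·A = 12.3606 × 6.54264 × 15.47 = 1251.07 kN.
I_c = b·h³/12 = 3.5 × 4.42³/12 = 25.1857 m⁴.
Centre of pressure: y_p = y_c + I_c/(y_c·A) = 7.41 + 25.1857/(7.41 × 15.47) = 7.41 + 0.219708 = 7.62971 m along the plane.
Vertically, h_p = y_p·sinθ = 7.62971 × 0.882948 = 6.73664 m.

h_p = 6.74 m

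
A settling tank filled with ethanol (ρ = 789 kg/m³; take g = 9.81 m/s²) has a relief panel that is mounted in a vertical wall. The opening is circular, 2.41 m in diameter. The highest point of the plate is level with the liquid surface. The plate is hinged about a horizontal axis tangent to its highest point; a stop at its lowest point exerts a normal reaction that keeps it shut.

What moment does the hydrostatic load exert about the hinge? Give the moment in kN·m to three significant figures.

M ≈ 64.1 kN·m

γ = ρg = 789 × 9.81 / 1000 = 7.74009 kN/m³.
The centroid is at the centre, 1.205 m below the top of the plate, so the centroid depth is h_c = 1.205 m.
A = π(1.205)² = 4.56167 m².
Resultant F = γ·h_c·A = 7.74009 × 1.205 × 4.56167 = 42.5458 kN.
I_c = πr⁴/4 = π × 1.205⁴/4 = 1.65592 m⁴.
Centre of pressure: y_p = y_c + I_c/(y_c·A) = 1.205 + 1.65592/(1.205 × 4.56167) = 1.205 + 0.301251 = 1.50625 m along the plane.
The resultant acts 1.205 + 0.301251 = 1.50625 m (along the plate) below the hinge at the top edge, so the moment about the hinge is M = F × 1.50625 = 42.5458 × 1.50625 = 64.0846 kN·m.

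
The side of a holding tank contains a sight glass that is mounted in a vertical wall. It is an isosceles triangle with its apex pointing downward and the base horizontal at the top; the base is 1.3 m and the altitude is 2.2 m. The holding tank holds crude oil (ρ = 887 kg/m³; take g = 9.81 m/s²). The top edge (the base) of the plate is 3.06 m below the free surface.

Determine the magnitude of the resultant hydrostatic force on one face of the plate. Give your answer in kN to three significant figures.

F ≈ 47.2 kN

γ = ρg = 887 × 9.81 / 1000 = 8.70147 kN/m³.
With the apex down, the centroid sits h/3 = 2.2/3 = 0.733333 m below the base (the top edge), so the centroid depth is h_c = 3.06 + 0.733333 = 3.79333 m.
A = ½ × 1.3 × 2.2 = 1.43 m².
Resultant F = γ·h_c·A = 8.70147 × 3.79333 × 1.43 = 47.2008 kN.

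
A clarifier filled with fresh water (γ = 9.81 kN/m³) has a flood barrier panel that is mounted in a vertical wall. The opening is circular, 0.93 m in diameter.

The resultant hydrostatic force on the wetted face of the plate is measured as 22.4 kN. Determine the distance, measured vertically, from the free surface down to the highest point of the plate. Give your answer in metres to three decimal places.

γ = 9.81 kN/m³.
A = π(0.465)² = 0.679291 m².
From F = γ·h_c·A, the centroid depth is h_c = 22.4/(9.81 × 0.679291) = 3.36142 m.
The centroid is at the centre, 0.465 m below the top of the plate, so the highest point sits at h_top = 3.36142 − 0.465 = 2.89642 m below the surface.

d_top ≈ 2.896 m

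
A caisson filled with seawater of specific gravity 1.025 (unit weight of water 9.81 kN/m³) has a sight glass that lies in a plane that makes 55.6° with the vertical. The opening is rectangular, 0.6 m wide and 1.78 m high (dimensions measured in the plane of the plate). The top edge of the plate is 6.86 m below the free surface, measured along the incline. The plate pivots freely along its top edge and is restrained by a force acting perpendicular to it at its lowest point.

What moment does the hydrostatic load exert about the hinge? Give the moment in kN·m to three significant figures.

M ≈ 43.5 kN·m

γ = 1.025 × 9.81 = 10.05525 kN/m³.
The plate makes 55.6° with the vertical, i.e. θ = 90° − 55.6° = 34.4° to the horizontal. Measuring y along the incline from the free-surface line, vertical depth h = y·sinθ with sinθ = 0.564967.
The centroid lies 1.78/2 = 0.89 m below the top edge, so y_c = 6.86 + 0.89 = 7.75 m and h_c = 7.75 × 0.564967 = 4.37849 m.
A = 0.6 × 1.78 = 1.068 m².
Resultant F = γ·h_c·A = 10.05525 × 4.37849 × 1.068 = 47.0206 kN.
I_c = b·h³/12 = 0.6 × 1.78³/12 = 0.281988 m⁴.
Centre of pressure: y_p = y_c + I_c/(y_c·A) = 7.75 + 0.281988/(7.75 × 1.068) = 7.75 + 0.0340689 = 7.78407 m along the plane.
The resultant acts 0.89 + 0.0340689 = 0.924069 m (along the plate) below the hinge at the top edge, so the moment about the hinge is M = F × 0.924069 = 47.0206 × 0.924069 = 43.4503 kN·m.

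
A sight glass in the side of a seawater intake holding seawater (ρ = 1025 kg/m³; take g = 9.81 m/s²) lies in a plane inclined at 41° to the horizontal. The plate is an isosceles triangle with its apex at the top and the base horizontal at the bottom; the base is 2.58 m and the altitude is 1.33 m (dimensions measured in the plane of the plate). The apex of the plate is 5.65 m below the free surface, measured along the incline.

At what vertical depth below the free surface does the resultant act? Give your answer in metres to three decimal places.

γ = ρg = 1025 × 9.81 / 1000 = 10.05525 kN/m³.
Let θ = 41° be the plate's angle to the horizontal; measure y along the incline from where the plane meets the free surface. Vertical depth h = y·sinθ with sinθ = 0.656059.
With the apex up, the centroid sits 2h/3 = 2 × 1.33/3 = 0.886667 m below the apex, so y_c = 5.65 + 0.886667 = 6.53667 m and h_c = 6.53667 × 0.656059 = 4.28844 m.
A = ½ × 2.58 × 1.33 = 1.7157 m².
Resultant F = γ·h_c·A = 10.05525 × 4.28844 × 1.7157 = 73.9833 kN.
I_c = b·h³/36 = 2.58 × 1.33³/36 = 0.168606 m⁴.
Centre of pressure: y_p = y_c + I_c/(y_c·A) = 6.53667 + 0.168606/(6.53667 × 1.7157) = 6.53667 + 0.015034 = 6.5517 m along the plane.
Vertically, h_p = y_p·sinθ = 6.5517 × 0.656059 = 4.2983 m.

h_p = 4.298 m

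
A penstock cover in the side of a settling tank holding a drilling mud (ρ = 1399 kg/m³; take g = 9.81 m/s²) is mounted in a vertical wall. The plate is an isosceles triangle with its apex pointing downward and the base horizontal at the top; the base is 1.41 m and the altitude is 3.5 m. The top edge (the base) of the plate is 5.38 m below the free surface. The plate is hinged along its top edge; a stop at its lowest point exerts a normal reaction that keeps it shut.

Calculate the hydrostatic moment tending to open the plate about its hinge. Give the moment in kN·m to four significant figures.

γ = ρg = 1399 × 9.81 / 1000 = 13.72419 kN/m³.
With the apex down, the centroid sits h/3 = 3.5/3 = 1.16667 m below the base (the top edge), so the centroid depth is h_c = 5.38 + 1.16667 = 6.54667 m.
A = ½ × 1.41 × 3.5 = 2.4675 m².
Resultant F = γ·h_c·A = 13.72419 × 6.54667 × 2.4675 = 221.699 kN.
I_c = b·h³/36 = 1.41 × 3.5³/36 = 1.67927 m⁴.
Centre of pressure: y_p = y_c + I_c/(y_c·A) = 6.54667 + 1.67927/(6.54667 × 2.4675) = 6.54667 + 0.103954 = 6.65062 m along the plane.
The resultant acts 1.16667 + 0.103954 = 1.27062 m (along the plate) below the hinge at the top edge, so the moment about the hinge is M = F × 1.27062 = 221.699 × 1.27062 = 281.695 kN·m.

M ≈ 281.7 kN·m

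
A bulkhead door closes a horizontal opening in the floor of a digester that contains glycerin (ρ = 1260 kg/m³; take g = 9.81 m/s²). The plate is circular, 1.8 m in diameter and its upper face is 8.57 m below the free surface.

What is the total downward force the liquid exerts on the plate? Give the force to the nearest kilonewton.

F ≈ 270 kN

γ = ρg = 1260 × 9.81 / 1000 = 12.3606 kN/m³.
The plate is horizontal, so pressure is uniform at p = γ·h = 12.3606 × 8.57 = 105.93 kN/m².
A = π(0.9)² = 2.54469 m².
F = p·A = 105.93 × 2.54469 = 269.559 kN.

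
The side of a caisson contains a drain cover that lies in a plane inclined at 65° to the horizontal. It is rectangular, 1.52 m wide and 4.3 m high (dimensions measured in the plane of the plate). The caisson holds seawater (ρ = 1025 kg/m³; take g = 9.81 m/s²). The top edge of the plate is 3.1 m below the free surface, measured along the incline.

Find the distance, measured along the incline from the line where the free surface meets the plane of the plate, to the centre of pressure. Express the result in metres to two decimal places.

y_p = 5.54 m

γ = ρg = 1025 × 9.81 / 1000 = 10.05525 kN/m³.
Let θ = 65° be the plate's angle to the horizontal; measure y along the incline from where the plane meets the free surface. Vertical depth h = y·sinθ with sinθ = 0.906308.
The centroid lies 4.3/2 = 2.15 m below the top edge, so y_c = 3.1 + 2.15 = 5.25 m and h_c = 5.25 × 0.906308 = 4.75812 m.
A = 1.52 × 4.3 = 6.536 m².
Resultant F = γ·h_c·A = 10.05525 × 4.75812 × 6.536 = 312.709 kN.
I_c = b·h³/12 = 1.52 × 4.3³/12 = 10.0709 m⁴.
Centre of pressure: y_p = y_c + I_c/(y_c·A) = 5.25 + 10.0709/(5.25 × 6.536) = 5.25 + 0.293492 = 5.54349 m along the plane.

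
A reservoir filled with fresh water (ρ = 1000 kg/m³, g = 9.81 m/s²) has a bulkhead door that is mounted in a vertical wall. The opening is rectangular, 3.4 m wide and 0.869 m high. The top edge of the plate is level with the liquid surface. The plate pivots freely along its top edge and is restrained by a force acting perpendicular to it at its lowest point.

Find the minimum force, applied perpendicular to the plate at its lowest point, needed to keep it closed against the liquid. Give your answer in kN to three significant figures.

P ≈ 8.40 kN

γ = ρg = 1000 × 9.81 = 9810 N/m³ = 9.81 kN/m³.
The centroid lies 0.869/2 = 0.4345 m below the top edge, so the centroid depth is h_c = 0.4345 m.
A = 3.4 × 0.869 = 2.9546 m².
Resultant F = γ·h_c·A = 9.81 × 0.4345 × 2.9546 = 12.5938 kN.
I_c = b·h³/12 = 3.4 × 0.869³/12 = 0.185933 m⁴.
Centre of pressure: y_p = y_c + I_c/(y_c·A) = 0.4345 + 0.185933/(0.4345 × 2.9546) = 0.4345 + 0.144833 = 0.579333 m along the plane.
The resultant acts 0.4345 + 0.144833 = 0.579333 m (along the plate) below the hinge at the top edge, so the moment about the hinge is M = F × 0.579333 = 12.5938 × 0.579333 = 7.296 kN·m.
A normal force at the bottom, 0.869 m from the hinge, must supply this moment: P = 7.296/0.869 = 8.39586 kN.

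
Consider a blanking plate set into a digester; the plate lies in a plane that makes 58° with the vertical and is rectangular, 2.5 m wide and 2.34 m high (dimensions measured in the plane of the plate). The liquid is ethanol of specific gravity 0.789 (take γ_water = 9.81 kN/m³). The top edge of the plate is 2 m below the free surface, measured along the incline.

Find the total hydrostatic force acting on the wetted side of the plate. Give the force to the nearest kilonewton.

F ≈ 76 kN

γ = 0.789 × 9.81 = 7.74009 kN/m³.
The plate makes 58° with the vertical, i.e. θ = 90° − 58° = 32° to the horizontal. Measuring y along the incline from the free-surface line, vertical depth h = y·sinθ with sinθ = 0.529919.
The centroid lies 2.34/2 = 1.17 m below the top edge, so y_c = 2 + 1.17 = 3.17 m and h_c = 3.17 × 0.529919 = 1.67984 m.
A = 2.5 × 2.34 = 5.85 m².
Resultant F = γ·h_c·A = 7.74009 × 1.67984 × 5.85 = 76.0624 kN.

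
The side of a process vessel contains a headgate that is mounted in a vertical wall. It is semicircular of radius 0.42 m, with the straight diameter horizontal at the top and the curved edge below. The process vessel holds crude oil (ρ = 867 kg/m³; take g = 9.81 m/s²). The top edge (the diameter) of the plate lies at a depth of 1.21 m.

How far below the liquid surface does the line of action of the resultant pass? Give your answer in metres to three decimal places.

γ = ρg = 867 × 9.81 / 1000 = 8.50527 kN/m³.
The centroid of a semicircle lies 4r/(3π) = 0.178254 m from the diameter, here below the top edge, so the centroid depth is h_c = 1.21 + 0.178254 = 1.38825 m.
A = πr²/2 = π × 0.42²/2 = 0.277088 m².
Resultant F = γ·h_c·A = 8.50527 × 1.38825 × 0.277088 = 3.2717 kN.
I_c = (π/8 − 8/(9π))·r⁴ = 0.109757 × 0.42⁴ = 0.0034153 m⁴.
Centre of pressure: y_p = y_c + I_c/(y_c·A) = 1.38825 + 0.0034153/(1.38825 × 0.277088) = 1.38825 + 0.00887858 = 1.39713 m along the plane.

h_p = 1.397 m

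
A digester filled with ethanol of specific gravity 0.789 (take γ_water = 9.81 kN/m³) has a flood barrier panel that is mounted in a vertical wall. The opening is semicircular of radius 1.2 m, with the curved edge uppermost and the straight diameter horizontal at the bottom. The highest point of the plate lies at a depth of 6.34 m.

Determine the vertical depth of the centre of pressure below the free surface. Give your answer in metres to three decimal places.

h_p = 7.045 m

γ = 0.789 × 9.81 = 7.74009 kN/m³.
The centroid lies 4r/(3π) = 0.509296 m above the diameter, so r − 4r/(3π) = 1.2 − 0.509296 = 0.690704 m below the topmost point, so the centroid depth is h_c = 6.34 + 0.690704 = 7.0307 m.
A = πr²/2 = π × 1.2²/2 = 2.26195 m².
Resultant F = γ·h_c·A = 7.74009 × 7.0307 × 2.26195 = 123.091 kN.
I_c = (π/8 − 8/(9π))·r⁴ = 0.109757 × 1.2⁴ = 0.227592 m⁴.
Centre of pressure: y_p = y_c + I_c/(y_c·A) = 7.0307 + 0.227592/(7.0307 × 2.26195) = 7.0307 + 0.0143112 = 7.04501 m along the plane.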